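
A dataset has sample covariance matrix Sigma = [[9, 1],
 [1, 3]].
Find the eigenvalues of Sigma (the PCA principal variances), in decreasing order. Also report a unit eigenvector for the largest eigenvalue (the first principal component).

Step 1 — characteristic polynomial of 2×2 Sigma:
  det(Sigma - λI) = λ² - trace · λ + det = 0.
  trace = 9 + 3 = 12, det = 9·3 - (1)² = 26.
Step 2 — discriminant:
  Δ = trace² - 4·det = 144 - 104 = 40.
Step 3 — eigenvalues:
  λ = (trace ± √Δ)/2 = (12 ± 6.3246)/2,
  λ_1 = 9.1623,  λ_2 = 2.8377.

Step 4 — unit eigenvector for λ_1: solve (Sigma - λ_1 I)v = 0. First row:
  (9 - 9.1623)·v_x + (1)·v_y = 0, i.e. (-0.1623)·v_x + (1)·v_y = 0,
  so v ∝ (b, λ_1 - a) = (1, 0.1623) = u.
  ||u|| = √((1)² + (0.1623)²) = √(1.0263) ≈ 1.0131,
  v_1 = u/||u|| ≈ (0.9871, 0.1602) (||v_1|| = 1).

λ_1 = 9.1623,  λ_2 = 2.8377;  v_1 ≈ (0.9871, 0.1602)


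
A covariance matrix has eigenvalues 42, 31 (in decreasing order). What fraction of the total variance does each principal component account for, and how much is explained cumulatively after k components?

Step 1 — total variance = trace(Sigma) = Σ λ_i = 42 + 31 = 73.

Step 2 — fraction explained by component i = λ_i / Σ λ:
  PC1: 42/73 = 0.5753
  PC2: 31/73 = 0.4247

Step 3 — cumulative fraction after k components = (λ_1 + ... + λ_k) / Σ λ:
  k = 1: 42/73 = 0.5753
  k = 2: (42 + 31)/73 = 73/73 = 1

Summary (fraction, with percent):

explained: PC1 0.5753 (57.53%), PC2 0.4247 (42.47%);  cumulative: 0.5753, 1


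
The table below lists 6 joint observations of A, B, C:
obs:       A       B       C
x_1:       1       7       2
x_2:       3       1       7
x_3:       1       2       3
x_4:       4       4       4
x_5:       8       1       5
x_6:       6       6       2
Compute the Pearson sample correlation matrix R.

Step 1 — column means:
  mean(A) = (1 + 3 + 1 + 4 + 8 + 6) / 6 = 23/6 = 3.8333
  mean(B) = (7 + 1 + 2 + 4 + 1 + 6) / 6 = 21/6 = 3.5
  mean(C) = (2 + 7 + 3 + 4 + 5 + 2) / 6 = 23/6 = 3.8333

Step 2 — sample variances and covariances s[i,j] = (1/(n-1)) · Σ_k (x_{k,i} - mean_i) · (x_{k,j} - mean_j), with n-1 = 5:
  s[A,A] = ((-2.8333)·(-2.8333) + (-0.8333)·(-0.8333) + (-2.8333)·(-2.8333) + (0.1667)·(0.1667) + (4.1667)·(4.1667) + (2.1667)·(2.1667)) / 5 = 38.8333/5 = 7.7667
  s[A,B] = ((-2.8333)·(3.5) + (-0.8333)·(-2.5) + (-2.8333)·(-1.5) + (0.1667)·(0.5) + (4.1667)·(-2.5) + (2.1667)·(2.5)) / 5 = -8.5/5 = -1.7
  s[A,C] = ((-2.8333)·(-1.8333) + (-0.8333)·(3.1667) + (-2.8333)·(-0.8333) + (0.1667)·(0.1667) + (4.1667)·(1.1667) + (2.1667)·(-1.8333)) / 5 = 5.8333/5 = 1.1667
  s[B,B] = ((3.5)·(3.5) + (-2.5)·(-2.5) + (-1.5)·(-1.5) + (0.5)·(0.5) + (-2.5)·(-2.5) + (2.5)·(2.5)) / 5 = 33.5/5 = 6.7
  s[B,C] = ((3.5)·(-1.8333) + (-2.5)·(3.1667) + (-1.5)·(-0.8333) + (0.5)·(0.1667) + (-2.5)·(1.1667) + (2.5)·(-1.8333)) / 5 = -20.5/5 = -4.1
  s[C,C] = ((-1.8333)·(-1.8333) + (3.1667)·(3.1667) + (-0.8333)·(-0.8333) + (0.1667)·(0.1667) + (1.1667)·(1.1667) + (-1.8333)·(-1.8333)) / 5 = 18.8333/5 = 3.7667
  Sample standard deviations s_i = √(s[i,i]):
  s(A) = √(7.7667) = 2.7869
  s(B) = √(6.7) = 2.5884
  s(C) = √(3.7667) = 1.9408

Step 3 — r_{ij} = s_{ij} / (s_i · s_j):
  r[A,A] = 1 (diagonal).
  r[A,B] = -1.7 / (2.7869 · 2.5884) = -1.7 / 7.2136 = -0.2357
  r[A,C] = 1.1667 / (2.7869 · 1.9408) = 1.1667 / 5.4087 = 0.2157
  r[B,B] = 1 (diagonal).
  r[B,C] = -4.1 / (2.5884 · 1.9408) = -4.1 / 5.0236 = -0.8161
  r[C,C] = 1 (diagonal).

R is symmetric with unit diagonal. Assembling:

R = [[1, -0.2357, 0.2157],
 [-0.2357, 1, -0.8161],
 [0.2157, -0.8161, 1]]


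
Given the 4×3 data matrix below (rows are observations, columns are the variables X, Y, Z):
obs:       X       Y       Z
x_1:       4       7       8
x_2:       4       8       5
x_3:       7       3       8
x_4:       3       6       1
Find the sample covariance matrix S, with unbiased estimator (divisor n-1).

Step 1 — column means:
  mean(X) = (4 + 4 + 7 + 3) / 4 = 18/4 = 4.5
  mean(Y) = (7 + 8 + 3 + 6) / 4 = 24/4 = 6
  mean(Z) = (8 + 5 + 8 + 1) / 4 = 22/4 = 5.5

Step 2 — sample covariance S[i,j] = (1/(n-1)) · Σ_k (x_{k,i} - mean_i) · (x_{k,j} - mean_j), with n-1 = 3.
  S[X,X] = ((-0.5)·(-0.5) + (-0.5)·(-0.5) + (2.5)·(2.5) + (-1.5)·(-1.5)) / 3 = 9/3 = 3
  S[X,Y] = ((-0.5)·(1) + (-0.5)·(2) + (2.5)·(-3) + (-1.5)·(0)) / 3 = -9/3 = -3
  S[X,Z] = ((-0.5)·(2.5) + (-0.5)·(-0.5) + (2.5)·(2.5) + (-1.5)·(-4.5)) / 3 = 12/3 = 4
  S[Y,Y] = ((1)·(1) + (2)·(2) + (-3)·(-3) + (0)·(0)) / 3 = 14/3 = 4.6667
  S[Y,Z] = ((1)·(2.5) + (2)·(-0.5) + (-3)·(2.5) + (0)·(-4.5)) / 3 = -6/3 = -2
  S[Z,Z] = ((2.5)·(2.5) + (-0.5)·(-0.5) + (2.5)·(2.5) + (-4.5)·(-4.5)) / 3 = 33/3 = 11

S is symmetric (S[j,i] = S[i,j]). Assembling:

S = [[3, -3, 4],
 [-3, 4.6667, -2],
 [4, -2, 11]]


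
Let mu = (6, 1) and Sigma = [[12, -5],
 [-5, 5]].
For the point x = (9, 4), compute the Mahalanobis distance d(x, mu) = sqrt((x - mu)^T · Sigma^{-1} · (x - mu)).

Step 1 — centre the observation: (x - mu) = (3, 3).

Step 2 — invert Sigma. det(Sigma) = 12·5 - (-5)² = 35.
  Sigma^{-1} = (1/det) · [[d, -b], [-b, a]] = [[0.1429, 0.1429],
 [0.1429, 0.3429]].

Step 3 — form the quadratic (x - mu)^T · Sigma^{-1} · (x - mu):
  Sigma^{-1} · (x - mu) = (0.8571, 1.4571).
  (x - mu)^T · [Sigma^{-1} · (x - mu)] = (3)·(0.8571) + (3)·(1.4571) = 6.9429.

Step 4 — take square root: d = √(6.9429) ≈ 2.6349.

d(x, mu) = √(6.9429) ≈ 2.6349


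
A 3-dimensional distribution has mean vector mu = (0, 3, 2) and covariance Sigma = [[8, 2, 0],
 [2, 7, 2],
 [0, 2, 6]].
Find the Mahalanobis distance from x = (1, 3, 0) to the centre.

Step 1 — centre the observation: (x - mu) = (1, 0, -2).

Step 2 — invert Sigma (cofactor / det for 3×3, or solve directly):
  Sigma^{-1} = [[0.1357, -0.0429, 0.0143],
 [-0.0429, 0.1714, -0.0571],
 [0.0143, -0.0571, 0.1857]].

Step 3 — form the quadratic (x - mu)^T · Sigma^{-1} · (x - mu):
  Sigma^{-1} · (x - mu) = (0.1071, 0.0714, -0.3571).
  (x - mu)^T · [Sigma^{-1} · (x - mu)] = (1)·(0.1071) + (0)·(0.0714) + (-2)·(-0.3571) = 0.8214.

Step 4 — take square root: d = √(0.8214) ≈ 0.9063.

d(x, mu) = √(0.8214) ≈ 0.9063


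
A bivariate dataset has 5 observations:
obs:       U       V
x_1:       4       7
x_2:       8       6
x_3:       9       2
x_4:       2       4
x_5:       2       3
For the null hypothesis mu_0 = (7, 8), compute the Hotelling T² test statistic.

Step 1 — sample mean vector:
  mean(U) = (4 + 8 + 9 + 2 + 2) / 5 = 25/5 = 5
  mean(V) = (7 + 6 + 2 + 4 + 3) / 5 = 22/5 = 4.4
  x̄ = (5, 4.4),  deviation x̄ - mu_0 = (5, 4.4) - (7, 8) = (-2, -3.6).

Step 2 — sample covariance matrix, S[i,j] = (1/(n-1)) · Σ_k (x_{k,i} - mean_i) · (x_{k,j} - mean_j), divisor n-1 = 4:
  S[U,U] = ((-1)·(-1) + (3)·(3) + (4)·(4) + (-3)·(-3) + (-3)·(-3)) / 4 = 44/4 = 11
  S[U,V] = ((-1)·(2.6) + (3)·(1.6) + (4)·(-2.4) + (-3)·(-0.4) + (-3)·(-1.4)) / 4 = -2/4 = -0.5
  S[V,V] = ((2.6)·(2.6) + (1.6)·(1.6) + (-2.4)·(-2.4) + (-0.4)·(-0.4) + (-1.4)·(-1.4)) / 4 = 17.2/4 = 4.3
  S = [[11, -0.5],
 [-0.5, 4.3]].

Step 3 — invert S. det(S) = 11·4.3 - (-0.5)² = 47.05.
  S^{-1} = (1/det) · [[d, -b], [-b, a]] = [[0.0914, 0.0106],
 [0.0106, 0.2338]].

Step 4 — quadratic form (x̄ - mu_0)^T · S^{-1} · (x̄ - mu_0):
  S^{-1} · (x̄ - mu_0) = (-0.221, -0.8629),
  (x̄ - mu_0)^T · [...] = (-2)·(-0.221) + (-3.6)·(-0.8629) = 3.5486.

Step 5 — scale by n: T² = 5 · 3.5486 = 17.7428.

T² ≈ 17.7428


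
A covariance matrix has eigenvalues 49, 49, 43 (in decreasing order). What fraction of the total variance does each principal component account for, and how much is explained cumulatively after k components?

Step 1 — total variance = trace(Sigma) = Σ λ_i = 49 + 49 + 43 = 141.

Step 2 — fraction explained by component i = λ_i / Σ λ:
  PC1: 49/141 = 0.3475
  PC2: 49/141 = 0.3475
  PC3: 43/141 = 0.305

Step 3 — cumulative fraction after k components = (λ_1 + ... + λ_k) / Σ λ:
  k = 1: 49/141 = 0.3475
  k = 2: (49 + 49)/141 = 98/141 = 0.695
  k = 3: (49 + 49 + 43)/141 = 141/141 = 1

Summary (fraction, with percent):

explained: PC1 0.3475 (34.75%), PC2 0.3475 (34.75%), PC3 0.305 (30.5%);  cumulative: 0.3475, 0.695, 1


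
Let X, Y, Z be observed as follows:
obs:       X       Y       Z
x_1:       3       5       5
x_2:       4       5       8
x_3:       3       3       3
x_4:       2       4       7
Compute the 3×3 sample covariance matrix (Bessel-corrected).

Step 1 — column means:
  mean(X) = (3 + 4 + 3 + 2) / 4 = 12/4 = 3
  mean(Y) = (5 + 5 + 3 + 4) / 4 = 17/4 = 4.25
  mean(Z) = (5 + 8 + 3 + 7) / 4 = 23/4 = 5.75

Step 2 — sample covariance S[i,j] = (1/(n-1)) · Σ_k (x_{k,i} - mean_i) · (x_{k,j} - mean_j), with n-1 = 3.
  S[X,X] = ((0)·(0) + (1)·(1) + (0)·(0) + (-1)·(-1)) / 3 = 2/3 = 0.6667
  S[X,Y] = ((0)·(0.75) + (1)·(0.75) + (0)·(-1.25) + (-1)·(-0.25)) / 3 = 1/3 = 0.3333
  S[X,Z] = ((0)·(-0.75) + (1)·(2.25) + (0)·(-2.75) + (-1)·(1.25)) / 3 = 1/3 = 0.3333
  S[Y,Y] = ((0.75)·(0.75) + (0.75)·(0.75) + (-1.25)·(-1.25) + (-0.25)·(-0.25)) / 3 = 2.75/3 = 0.9167
  S[Y,Z] = ((0.75)·(-0.75) + (0.75)·(2.25) + (-1.25)·(-2.75) + (-0.25)·(1.25)) / 3 = 4.25/3 = 1.4167
  S[Z,Z] = ((-0.75)·(-0.75) + (2.25)·(2.25) + (-2.75)·(-2.75) + (1.25)·(1.25)) / 3 = 14.75/3 = 4.9167

S is symmetric (S[j,i] = S[i,j]). Assembling:

S = [[0.6667, 0.3333, 0.3333],
 [0.3333, 0.9167, 1.4167],
 [0.3333, 1.4167, 4.9167]]


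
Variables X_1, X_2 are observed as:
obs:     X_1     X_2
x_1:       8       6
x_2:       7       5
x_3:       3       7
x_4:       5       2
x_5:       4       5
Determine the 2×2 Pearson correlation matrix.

Step 1 — column means:
  mean(X_1) = (8 + 7 + 3 + 5 + 4) / 5 = 27/5 = 5.4
  mean(X_2) = (6 + 5 + 7 + 2 + 5) / 5 = 25/5 = 5

Step 2 — sample variances and covariances s[i,j] = (1/(n-1)) · Σ_k (x_{k,i} - mean_i) · (x_{k,j} - mean_j), with n-1 = 4:
  s[X_1,X_1] = ((2.6)·(2.6) + (1.6)·(1.6) + (-2.4)·(-2.4) + (-0.4)·(-0.4) + (-1.4)·(-1.4)) / 4 = 17.2/4 = 4.3
  s[X_1,X_2] = ((2.6)·(1) + (1.6)·(0) + (-2.4)·(2) + (-0.4)·(-3) + (-1.4)·(0)) / 4 = -1/4 = -0.25
  s[X_2,X_2] = ((1)·(1) + (0)·(0) + (2)·(2) + (-3)·(-3) + (0)·(0)) / 4 = 14/4 = 3.5
  Sample standard deviations s_i = √(s[i,i]):
  s(X_1) = √(4.3) = 2.0736
  s(X_2) = √(3.5) = 1.8708

Step 3 — r_{ij} = s_{ij} / (s_i · s_j):
  r[X_1,X_1] = 1 (diagonal).
  r[X_1,X_2] = -0.25 / (2.0736 · 1.8708) = -0.25 / 3.8794 = -0.0644
  r[X_2,X_2] = 1 (diagonal).

R is symmetric with unit diagonal. Assembling:

R = [[1, -0.0644],
 [-0.0644, 1]]


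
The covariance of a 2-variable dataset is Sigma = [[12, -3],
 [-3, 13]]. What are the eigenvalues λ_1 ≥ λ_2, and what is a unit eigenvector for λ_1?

Step 1 — characteristic polynomial of 2×2 Sigma:
  det(Sigma - λI) = λ² - trace · λ + det = 0.
  trace = 12 + 13 = 25, det = 12·13 - (-3)² = 147.
Step 2 — discriminant:
  Δ = trace² - 4·det = 625 - 588 = 37.
Step 3 — eigenvalues:
  λ = (trace ± √Δ)/2 = (25 ± 6.0828)/2,
  λ_1 = 15.5414,  λ_2 = 9.4586.

Step 4 — unit eigenvector for λ_1: solve (Sigma - λ_1 I)v = 0. First row:
  (12 - 15.5414)·v_x + (-3)·v_y = 0, i.e. (-3.5414)·v_x + (-3)·v_y = 0,
  so v ∝ (b, λ_1 - a) = (-3, 3.5414); multiply by -1 so the first entry is positive: u = (3, -3.5414).
  ||u|| = √((3)² + (-3.5414)²) = √(21.5414) ≈ 4.6413,
  v_1 = u/||u|| ≈ (0.6464, -0.763) (||v_1|| = 1).

λ_1 = 15.5414,  λ_2 = 9.4586;  v_1 ≈ (0.6464, -0.763)


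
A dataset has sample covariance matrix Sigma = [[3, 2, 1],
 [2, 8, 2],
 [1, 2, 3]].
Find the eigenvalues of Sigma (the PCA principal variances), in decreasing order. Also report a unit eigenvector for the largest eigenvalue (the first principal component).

Step 1 — characteristic polynomial p(λ) = det(λI - Sigma) = λ³ - tr·λ² + c_1·λ - det, where tr = trace, c_1 = sum of the principal 2×2 minors, det = det(Sigma):
  tr = 3 + 8 + 3 = 14,
  c_1 = (3·8 - (2)²) + (3·3 - (1)²) + (8·3 - (2)²) = 20 + 8 + 20 = 48,
  det = 3·(8·3 - (2)²) - (2)·((2)·3 - (2)·(1)) + (1)·((2)·(2) - 8·(1)) = 3·(20) - (2)·(4) + (1)·(-4) = 48.
  So p(λ) = λ³ - 14λ² + 48λ - 48.
Step 2 — look for an integer root (rational root theorem: any rational root is an integer divisor of 48). Testing λ = 2:
  p(2) = 8 - 56 + 96 - 48 = 0  ✓
  Dividing out (λ - 2): p(λ) = (λ - 2)(λ² - 12λ + 24).
Step 3 — remaining eigenvalues from the quadratic λ² - 12λ + 24 = 0:
  Δ = 12² - 4·24 = 144 - 96 = 48,  λ = (12 ± √48)/2 = (12 ± 6.9282)/2 ≈ 9.4641 or 2.5359.
  Sorted: λ_1 = 9.4641,  λ_2 = 2.5359,  λ_3 = 2  (check: sum = 14 = tr ✓).

Step 4 — unit eigenvector for λ_1 ≈ 9.4641: v spans the null space of (Sigma - λ_1 I), whose rows are
  r_1 = (-6.4641, 2, 1),  r_2 = (2, -1.4641, 2),  r_3 = (1, 2, -6.4641).
  v is orthogonal to every row, so take v ∝ r_1 × r_2 = ((2)·(2) - (1)·(-1.4641), (1)·(2) - (-6.4641)·(2), (-6.4641)·(-1.4641) - (2)·(2)) ≈ (5.4641, 14.9282, 5.4641).
  Let u = (5.4641, 14.9282, 5.4641).
  ||u|| = √((5.4641)² + (14.9282)² + (5.4641)²) = √(282.5641) ≈ 16.8096,  v_1 = u/||u|| ≈ (0.3251, 0.8881, 0.3251) (||v_1|| = 1).

λ_1 = 9.4641,  λ_2 = 2.5359,  λ_3 = 2;  v_1 ≈ (0.3251, 0.8881, 0.3251)


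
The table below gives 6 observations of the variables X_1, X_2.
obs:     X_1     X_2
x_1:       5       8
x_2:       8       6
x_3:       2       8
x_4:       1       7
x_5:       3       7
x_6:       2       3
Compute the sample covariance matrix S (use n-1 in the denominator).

Step 1 — column means:
  mean(X_1) = (5 + 8 + 2 + 1 + 3 + 2) / 6 = 21/6 = 3.5
  mean(X_2) = (8 + 6 + 8 + 7 + 7 + 3) / 6 = 39/6 = 6.5

Step 2 — sample covariance S[i,j] = (1/(n-1)) · Σ_k (x_{k,i} - mean_i) · (x_{k,j} - mean_j), with n-1 = 5.
  S[X_1,X_1] = ((1.5)·(1.5) + (4.5)·(4.5) + (-1.5)·(-1.5) + (-2.5)·(-2.5) + (-0.5)·(-0.5) + (-1.5)·(-1.5)) / 5 = 33.5/5 = 6.7
  S[X_1,X_2] = ((1.5)·(1.5) + (4.5)·(-0.5) + (-1.5)·(1.5) + (-2.5)·(0.5) + (-0.5)·(0.5) + (-1.5)·(-3.5)) / 5 = 1.5/5 = 0.3
  S[X_2,X_2] = ((1.5)·(1.5) + (-0.5)·(-0.5) + (1.5)·(1.5) + (0.5)·(0.5) + (0.5)·(0.5) + (-3.5)·(-3.5)) / 5 = 17.5/5 = 3.5

S is symmetric (S[j,i] = S[i,j]). Assembling:

S = [[6.7, 0.3],
 [0.3, 3.5]]


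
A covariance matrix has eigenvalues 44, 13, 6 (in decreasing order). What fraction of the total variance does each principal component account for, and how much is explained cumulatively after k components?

Step 1 — total variance = trace(Sigma) = Σ λ_i = 44 + 13 + 6 = 63.

Step 2 — fraction explained by component i = λ_i / Σ λ:
  PC1: 44/63 = 0.6984
  PC2: 13/63 = 0.2063
  PC3: 6/63 = 0.0952

Step 3 — cumulative fraction after k components = (λ_1 + ... + λ_k) / Σ λ:
  k = 1: 44/63 = 0.6984
  k = 2: (44 + 13)/63 = 57/63 = 0.9048
  k = 3: (44 + 13 + 6)/63 = 63/63 = 1

Summary (fraction, with percent):

explained: PC1 0.6984 (69.84%), PC2 0.2063 (20.63%), PC3 0.0952 (9.52%);  cumulative: 0.6984, 0.9048, 1


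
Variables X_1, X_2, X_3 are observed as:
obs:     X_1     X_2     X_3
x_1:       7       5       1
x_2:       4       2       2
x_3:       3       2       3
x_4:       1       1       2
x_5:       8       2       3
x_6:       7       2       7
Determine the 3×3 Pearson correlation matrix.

Step 1 — column means:
  mean(X_1) = (7 + 4 + 3 + 1 + 8 + 7) / 6 = 30/6 = 5
  mean(X_2) = (5 + 2 + 2 + 1 + 2 + 2) / 6 = 14/6 = 2.3333
  mean(X_3) = (1 + 2 + 3 + 2 + 3 + 7) / 6 = 18/6 = 3

Step 2 — sample variances and covariances s[i,j] = (1/(n-1)) · Σ_k (x_{k,i} - mean_i) · (x_{k,j} - mean_j), with n-1 = 5:
  s[X_1,X_1] = ((2)·(2) + (-1)·(-1) + (-2)·(-2) + (-4)·(-4) + (3)·(3) + (2)·(2)) / 5 = 38/5 = 7.6
  s[X_1,X_2] = ((2)·(2.6667) + (-1)·(-0.3333) + (-2)·(-0.3333) + (-4)·(-1.3333) + (3)·(-0.3333) + (2)·(-0.3333)) / 5 = 10/5 = 2
  s[X_1,X_3] = ((2)·(-2) + (-1)·(-1) + (-2)·(0) + (-4)·(-1) + (3)·(0) + (2)·(4)) / 5 = 9/5 = 1.8
  s[X_2,X_2] = ((2.6667)·(2.6667) + (-0.3333)·(-0.3333) + (-0.3333)·(-0.3333) + (-1.3333)·(-1.3333) + (-0.3333)·(-0.3333) + (-0.3333)·(-0.3333)) / 5 = 9.3333/5 = 1.8667
  s[X_2,X_3] = ((2.6667)·(-2) + (-0.3333)·(-1) + (-0.3333)·(0) + (-1.3333)·(-1) + (-0.3333)·(0) + (-0.3333)·(4)) / 5 = -5/5 = -1
  s[X_3,X_3] = ((-2)·(-2) + (-1)·(-1) + (0)·(0) + (-1)·(-1) + (0)·(0) + (4)·(4)) / 5 = 22/5 = 4.4
  Sample standard deviations s_i = √(s[i,i]):
  s(X_1) = √(7.6) = 2.7568
  s(X_2) = √(1.8667) = 1.3663
  s(X_3) = √(4.4) = 2.0976

Step 3 — r_{ij} = s_{ij} / (s_i · s_j):
  r[X_1,X_1] = 1 (diagonal).
  r[X_1,X_2] = 2 / (2.7568 · 1.3663) = 2 / 3.7665 = 0.531
  r[X_1,X_3] = 1.8 / (2.7568 · 2.0976) = 1.8 / 5.7827 = 0.3113
  r[X_2,X_2] = 1 (diagonal).
  r[X_2,X_3] = -1 / (1.3663 · 2.0976) = -1 / 2.8659 = -0.3489
  r[X_3,X_3] = 1 (diagonal).

R is symmetric with unit diagonal. Assembling:

R = [[1, 0.531, 0.3113],
 [0.531, 1, -0.3489],
 [0.3113, -0.3489, 1]]


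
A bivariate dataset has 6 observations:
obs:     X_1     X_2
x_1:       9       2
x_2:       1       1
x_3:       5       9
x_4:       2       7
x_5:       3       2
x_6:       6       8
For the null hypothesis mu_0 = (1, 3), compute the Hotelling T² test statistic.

Step 1 — sample mean vector:
  mean(X_1) = (9 + 1 + 5 + 2 + 3 + 6) / 6 = 26/6 = 4.3333
  mean(X_2) = (2 + 1 + 9 + 7 + 2 + 8) / 6 = 29/6 = 4.8333
  x̄ = (4.3333, 4.8333),  deviation x̄ - mu_0 = (4.3333, 4.8333) - (1, 3) = (3.3333, 1.8333).

Step 2 — sample covariance matrix, S[i,j] = (1/(n-1)) · Σ_k (x_{k,i} - mean_i) · (x_{k,j} - mean_j), divisor n-1 = 5:
  S[X_1,X_1] = ((4.6667)·(4.6667) + (-3.3333)·(-3.3333) + (0.6667)·(0.6667) + (-2.3333)·(-2.3333) + (-1.3333)·(-1.3333) + (1.6667)·(1.6667)) / 5 = 43.3333/5 = 8.6667
  S[X_1,X_2] = ((4.6667)·(-2.8333) + (-3.3333)·(-3.8333) + (0.6667)·(4.1667) + (-2.3333)·(2.1667) + (-1.3333)·(-2.8333) + (1.6667)·(3.1667)) / 5 = 6.3333/5 = 1.2667
  S[X_2,X_2] = ((-2.8333)·(-2.8333) + (-3.8333)·(-3.8333) + (4.1667)·(4.1667) + (2.1667)·(2.1667) + (-2.8333)·(-2.8333) + (3.1667)·(3.1667)) / 5 = 62.8333/5 = 12.5667
  S = [[8.6667, 1.2667],
 [1.2667, 12.5667]].

Step 3 — invert S. det(S) = 8.6667·12.5667 - (1.2667)² = 107.3067.
  S^{-1} = (1/det) · [[d, -b], [-b, a]] = [[0.1171, -0.0118],
 [-0.0118, 0.0808]].

Step 4 — quadratic form (x̄ - mu_0)^T · S^{-1} · (x̄ - mu_0):
  S^{-1} · (x̄ - mu_0) = (0.3687, 0.1087),
  (x̄ - mu_0)^T · [...] = (3.3333)·(0.3687) + (1.8333)·(0.1087) = 1.4284.

Step 5 — scale by n: T² = 6 · 1.4284 = 8.5705.

T² ≈ 8.5705


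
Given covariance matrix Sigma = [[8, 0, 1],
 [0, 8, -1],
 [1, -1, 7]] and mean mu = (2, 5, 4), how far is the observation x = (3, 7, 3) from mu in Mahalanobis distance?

Step 1 — centre the observation: (x - mu) = (1, 2, -1).

Step 2 — invert Sigma (cofactor / det for 3×3, or solve directly):
  Sigma^{-1} = [[0.1273, -0.0023, -0.0185],
 [-0.0023, 0.1273, 0.0185],
 [-0.0185, 0.0185, 0.1481]].

Step 3 — form the quadratic (x - mu)^T · Sigma^{-1} · (x - mu):
  Sigma^{-1} · (x - mu) = (0.1412, 0.2338, -0.1296).
  (x - mu)^T · [Sigma^{-1} · (x - mu)] = (1)·(0.1412) + (2)·(0.2338) + (-1)·(-0.1296) = 0.7384.

Step 4 — take square root: d = √(0.7384) ≈ 0.8593.

d(x, mu) = √(0.7384) ≈ 0.8593


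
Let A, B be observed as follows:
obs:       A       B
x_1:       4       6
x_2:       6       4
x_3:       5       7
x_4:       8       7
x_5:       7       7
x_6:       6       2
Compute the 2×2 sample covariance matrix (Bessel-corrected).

Step 1 — column means:
  mean(A) = (4 + 6 + 5 + 8 + 7 + 6) / 6 = 36/6 = 6
  mean(B) = (6 + 4 + 7 + 7 + 7 + 2) / 6 = 33/6 = 5.5

Step 2 — sample covariance S[i,j] = (1/(n-1)) · Σ_k (x_{k,i} - mean_i) · (x_{k,j} - mean_j), with n-1 = 5.
  S[A,A] = ((-2)·(-2) + (0)·(0) + (-1)·(-1) + (2)·(2) + (1)·(1) + (0)·(0)) / 5 = 10/5 = 2
  S[A,B] = ((-2)·(0.5) + (0)·(-1.5) + (-1)·(1.5) + (2)·(1.5) + (1)·(1.5) + (0)·(-3.5)) / 5 = 2/5 = 0.4
  S[B,B] = ((0.5)·(0.5) + (-1.5)·(-1.5) + (1.5)·(1.5) + (1.5)·(1.5) + (1.5)·(1.5) + (-3.5)·(-3.5)) / 5 = 21.5/5 = 4.3

S is symmetric (S[j,i] = S[i,j]). Assembling:

S = [[2, 0.4],
 [0.4, 4.3]]


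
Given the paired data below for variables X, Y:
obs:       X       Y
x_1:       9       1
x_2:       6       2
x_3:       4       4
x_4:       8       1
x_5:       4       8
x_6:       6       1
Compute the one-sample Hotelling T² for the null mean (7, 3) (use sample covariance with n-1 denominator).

Step 1 — sample mean vector:
  mean(X) = (9 + 6 + 4 + 8 + 4 + 6) / 6 = 37/6 = 6.1667
  mean(Y) = (1 + 2 + 4 + 1 + 8 + 1) / 6 = 17/6 = 2.8333
  x̄ = (6.1667, 2.8333),  deviation x̄ - mu_0 = (6.1667, 2.8333) - (7, 3) = (-0.8333, -0.1667).

Step 2 — sample covariance matrix, S[i,j] = (1/(n-1)) · Σ_k (x_{k,i} - mean_i) · (x_{k,j} - mean_j), divisor n-1 = 5:
  S[X,X] = ((2.8333)·(2.8333) + (-0.1667)·(-0.1667) + (-2.1667)·(-2.1667) + (1.8333)·(1.8333) + (-2.1667)·(-2.1667) + (-0.1667)·(-0.1667)) / 5 = 20.8333/5 = 4.1667
  S[X,Y] = ((2.8333)·(-1.8333) + (-0.1667)·(-0.8333) + (-2.1667)·(1.1667) + (1.8333)·(-1.8333) + (-2.1667)·(5.1667) + (-0.1667)·(-1.8333)) / 5 = -21.8333/5 = -4.3667
  S[Y,Y] = ((-1.8333)·(-1.8333) + (-0.8333)·(-0.8333) + (1.1667)·(1.1667) + (-1.8333)·(-1.8333) + (5.1667)·(5.1667) + (-1.8333)·(-1.8333)) / 5 = 38.8333/5 = 7.7667
  S = [[4.1667, -4.3667],
 [-4.3667, 7.7667]].

Step 3 — invert S. det(S) = 4.1667·7.7667 - (-4.3667)² = 13.2933.
  S^{-1} = (1/det) · [[d, -b], [-b, a]] = [[0.5843, 0.3285],
 [0.3285, 0.3134]].

Step 4 — quadratic form (x̄ - mu_0)^T · S^{-1} · (x̄ - mu_0):
  S^{-1} · (x̄ - mu_0) = (-0.5416, -0.326),
  (x̄ - mu_0)^T · [...] = (-0.8333)·(-0.5416) + (-0.1667)·(-0.326) = 0.5057.

Step 5 — scale by n: T² = 6 · 0.5057 = 3.0341.

T² ≈ 3.0341


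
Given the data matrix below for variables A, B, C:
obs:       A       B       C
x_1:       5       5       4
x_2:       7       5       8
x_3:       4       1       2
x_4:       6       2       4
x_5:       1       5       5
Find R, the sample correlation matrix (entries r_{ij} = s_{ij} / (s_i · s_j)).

Step 1 — column means:
  mean(A) = (5 + 7 + 4 + 6 + 1) / 5 = 23/5 = 4.6
  mean(B) = (5 + 5 + 1 + 2 + 5) / 5 = 18/5 = 3.6
  mean(C) = (4 + 8 + 2 + 4 + 5) / 5 = 23/5 = 4.6

Step 2 — sample variances and covariances s[i,j] = (1/(n-1)) · Σ_k (x_{k,i} - mean_i) · (x_{k,j} - mean_j), with n-1 = 4:
  s[A,A] = ((0.4)·(0.4) + (2.4)·(2.4) + (-0.6)·(-0.6) + (1.4)·(1.4) + (-3.6)·(-3.6)) / 4 = 21.2/4 = 5.3
  s[A,B] = ((0.4)·(1.4) + (2.4)·(1.4) + (-0.6)·(-2.6) + (1.4)·(-1.6) + (-3.6)·(1.4)) / 4 = -1.8/4 = -0.45
  s[A,C] = ((0.4)·(-0.6) + (2.4)·(3.4) + (-0.6)·(-2.6) + (1.4)·(-0.6) + (-3.6)·(0.4)) / 4 = 7.2/4 = 1.8
  s[B,B] = ((1.4)·(1.4) + (1.4)·(1.4) + (-2.6)·(-2.6) + (-1.6)·(-1.6) + (1.4)·(1.4)) / 4 = 15.2/4 = 3.8
  s[B,C] = ((1.4)·(-0.6) + (1.4)·(3.4) + (-2.6)·(-2.6) + (-1.6)·(-0.6) + (1.4)·(0.4)) / 4 = 12.2/4 = 3.05
  s[C,C] = ((-0.6)·(-0.6) + (3.4)·(3.4) + (-2.6)·(-2.6) + (-0.6)·(-0.6) + (0.4)·(0.4)) / 4 = 19.2/4 = 4.8
  Sample standard deviations s_i = √(s[i,i]):
  s(A) = √(5.3) = 2.3022
  s(B) = √(3.8) = 1.9494
  s(C) = √(4.8) = 2.1909

Step 3 — r_{ij} = s_{ij} / (s_i · s_j):
  r[A,A] = 1 (diagonal).
  r[A,B] = -0.45 / (2.3022 · 1.9494) = -0.45 / 4.4878 = -0.1003
  r[A,C] = 1.8 / (2.3022 · 2.1909) = 1.8 / 5.0438 = 0.3569
  r[B,B] = 1 (diagonal).
  r[B,C] = 3.05 / (1.9494 · 2.1909) = 3.05 / 4.2708 = 0.7141
  r[C,C] = 1 (diagonal).

R is symmetric with unit diagonal. Assembling:

R = [[1, -0.1003, 0.3569],
 [-0.1003, 1, 0.7141],
 [0.3569, 0.7141, 1]]


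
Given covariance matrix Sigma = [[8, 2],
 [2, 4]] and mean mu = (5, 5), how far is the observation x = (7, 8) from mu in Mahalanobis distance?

Step 1 — centre the observation: (x - mu) = (2, 3).

Step 2 — invert Sigma. det(Sigma) = 8·4 - (2)² = 28.
  Sigma^{-1} = (1/det) · [[d, -b], [-b, a]] = [[0.1429, -0.0714],
 [-0.0714, 0.2857]].

Step 3 — form the quadratic (x - mu)^T · Sigma^{-1} · (x - mu):
  Sigma^{-1} · (x - mu) = (0.0714, 0.7143).
  (x - mu)^T · [Sigma^{-1} · (x - mu)] = (2)·(0.0714) + (3)·(0.7143) = 2.2857.

Step 4 — take square root: d = √(2.2857) ≈ 1.5119.

d(x, mu) = √(2.2857) ≈ 1.5119


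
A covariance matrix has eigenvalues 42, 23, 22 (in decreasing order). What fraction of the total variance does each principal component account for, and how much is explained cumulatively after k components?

Step 1 — total variance = trace(Sigma) = Σ λ_i = 42 + 23 + 22 = 87.

Step 2 — fraction explained by component i = λ_i / Σ λ:
  PC1: 42/87 = 0.4828
  PC2: 23/87 = 0.2644
  PC3: 22/87 = 0.2529

Step 3 — cumulative fraction after k components = (λ_1 + ... + λ_k) / Σ λ:
  k = 1: 42/87 = 0.4828
  k = 2: (42 + 23)/87 = 65/87 = 0.7471
  k = 3: (42 + 23 + 22)/87 = 87/87 = 1

Summary (fraction, with percent):

explained: PC1 0.4828 (48.28%), PC2 0.2644 (26.44%), PC3 0.2529 (25.29%);  cumulative: 0.4828, 0.7471, 1


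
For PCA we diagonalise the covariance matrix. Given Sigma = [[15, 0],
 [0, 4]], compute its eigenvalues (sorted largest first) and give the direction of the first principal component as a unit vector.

Step 1 — characteristic polynomial of 2×2 Sigma:
  det(Sigma - λI) = λ² - trace · λ + det = 0.
  trace = 15 + 4 = 19, det = 15·4 - (0)² = 60.
Step 2 — discriminant:
  Δ = trace² - 4·det = 361 - 240 = 121.
Step 3 — eigenvalues:
  λ = (trace ± √Δ)/2 = (19 ± 11)/2,
  λ_1 = 15,  λ_2 = 4.

Step 4 — unit eigenvector for λ_1: Sigma is diagonal, so its eigenvectors are the coordinate axes. λ_1 = 15 is the diagonal entry on the first coordinate axis, hence
  v_1 = (1, 0) (||v_1|| = 1).

λ_1 = 15,  λ_2 = 4;  v_1 ≈ (1, 0)


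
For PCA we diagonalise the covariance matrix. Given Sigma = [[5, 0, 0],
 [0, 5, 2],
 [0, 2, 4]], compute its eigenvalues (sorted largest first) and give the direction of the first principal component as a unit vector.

Step 1 — characteristic polynomial p(λ) = det(λI - Sigma) = λ³ - tr·λ² + c_1·λ - det, where tr = trace, c_1 = sum of the principal 2×2 minors, det = det(Sigma):
  tr = 5 + 5 + 4 = 14,
  c_1 = (5·5 - (0)²) + (5·4 - (0)²) + (5·4 - (2)²) = 25 + 20 + 16 = 61,
  det = 5·(5·4 - (2)²) - (0)·((0)·4 - (2)·(0)) + (0)·((0)·(2) - 5·(0)) = 5·(16) - (0)·(0) + (0)·(0) = 80.
  So p(λ) = λ³ - 14λ² + 61λ - 80.
Step 2 — look for an integer root (rational root theorem: any rational root is an integer divisor of 80). Testing λ = 5:
  p(5) = 125 - 350 + 305 - 80 = 0  ✓
  Dividing out (λ - 5): p(λ) = (λ - 5)(λ² - 9λ + 16).
Step 3 — remaining eigenvalues from the quadratic λ² - 9λ + 16 = 0:
  Δ = 9² - 4·16 = 81 - 64 = 17,  λ = (9 ± √17)/2 = (9 ± 4.1231)/2 ≈ 6.5616 or 2.4384.
  Sorted: λ_1 = 6.5616,  λ_2 = 5,  λ_3 = 2.4384  (check: sum = 14 = tr ✓).

Step 4 — unit eigenvector for λ_1 ≈ 6.5616: v spans the null space of (Sigma - λ_1 I), whose rows are
  r_1 = (-1.5616, 0, 0),  r_2 = (0, -1.5616, 2),  r_3 = (0, 2, -2.5616).
  v is orthogonal to every row, so take v ∝ r_1 × r_2 = ((0)·(2) - (0)·(-1.5616), (0)·(0) - (-1.5616)·(2), (-1.5616)·(-1.5616) - (0)·(0)) ≈ (0, 3.1231, 2.4384).
  Let u = (0, 3.1231, 2.4384).
  ||u|| = √((0)² + (3.1231)² + (2.4384)²) = √(15.6998) ≈ 3.9623,  v_1 = u/||u|| ≈ (0, 0.7882, 0.6154) (||v_1|| = 1).

λ_1 = 6.5616,  λ_2 = 5,  λ_3 = 2.4384;  v_1 ≈ (0, 0.7882, 0.6154)


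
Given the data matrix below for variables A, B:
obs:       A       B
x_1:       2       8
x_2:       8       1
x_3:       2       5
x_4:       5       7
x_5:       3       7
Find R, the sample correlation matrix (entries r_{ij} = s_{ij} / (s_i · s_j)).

Step 1 — column means:
  mean(A) = (2 + 8 + 2 + 5 + 3) / 5 = 20/5 = 4
  mean(B) = (8 + 1 + 5 + 7 + 7) / 5 = 28/5 = 5.6

Step 2 — sample variances and covariances s[i,j] = (1/(n-1)) · Σ_k (x_{k,i} - mean_i) · (x_{k,j} - mean_j), with n-1 = 4:
  s[A,A] = ((-2)·(-2) + (4)·(4) + (-2)·(-2) + (1)·(1) + (-1)·(-1)) / 4 = 26/4 = 6.5
  s[A,B] = ((-2)·(2.4) + (4)·(-4.6) + (-2)·(-0.6) + (1)·(1.4) + (-1)·(1.4)) / 4 = -22/4 = -5.5
  s[B,B] = ((2.4)·(2.4) + (-4.6)·(-4.6) + (-0.6)·(-0.6) + (1.4)·(1.4) + (1.4)·(1.4)) / 4 = 31.2/4 = 7.8
  Sample standard deviations s_i = √(s[i,i]):
  s(A) = √(6.5) = 2.5495
  s(B) = √(7.8) = 2.7928

Step 3 — r_{ij} = s_{ij} / (s_i · s_j):
  r[A,A] = 1 (diagonal).
  r[A,B] = -5.5 / (2.5495 · 2.7928) = -5.5 / 7.1204 = -0.7724
  r[B,B] = 1 (diagonal).

R is symmetric with unit diagonal. Assembling:

R = [[1, -0.7724],
 [-0.7724, 1]]


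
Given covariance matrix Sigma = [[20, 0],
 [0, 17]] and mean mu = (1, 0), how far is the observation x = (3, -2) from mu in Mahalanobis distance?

Step 1 — centre the observation: (x - mu) = (2, -2).

Step 2 — invert Sigma. det(Sigma) = 20·17 - (0)² = 340.
  Sigma^{-1} = (1/det) · [[d, -b], [-b, a]] = [[0.05, 0],
 [0, 0.0588]].

Step 3 — form the quadratic (x - mu)^T · Sigma^{-1} · (x - mu):
  Sigma^{-1} · (x - mu) = (0.1, -0.1176).
  (x - mu)^T · [Sigma^{-1} · (x - mu)] = (2)·(0.1) + (-2)·(-0.1176) = 0.4353.

Step 4 — take square root: d = √(0.4353) ≈ 0.6598.

d(x, mu) = √(0.4353) ≈ 0.6598


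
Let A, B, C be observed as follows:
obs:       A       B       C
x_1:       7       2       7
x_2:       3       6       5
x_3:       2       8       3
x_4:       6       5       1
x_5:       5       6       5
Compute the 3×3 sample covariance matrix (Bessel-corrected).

Step 1 — column means:
  mean(A) = (7 + 3 + 2 + 6 + 5) / 5 = 23/5 = 4.6
  mean(B) = (2 + 6 + 8 + 5 + 6) / 5 = 27/5 = 5.4
  mean(C) = (7 + 5 + 3 + 1 + 5) / 5 = 21/5 = 4.2

Step 2 — sample covariance S[i,j] = (1/(n-1)) · Σ_k (x_{k,i} - mean_i) · (x_{k,j} - mean_j), with n-1 = 4.
  S[A,A] = ((2.4)·(2.4) + (-1.6)·(-1.6) + (-2.6)·(-2.6) + (1.4)·(1.4) + (0.4)·(0.4)) / 4 = 17.2/4 = 4.3
  S[A,B] = ((2.4)·(-3.4) + (-1.6)·(0.6) + (-2.6)·(2.6) + (1.4)·(-0.4) + (0.4)·(0.6)) / 4 = -16.2/4 = -4.05
  S[A,C] = ((2.4)·(2.8) + (-1.6)·(0.8) + (-2.6)·(-1.2) + (1.4)·(-3.2) + (0.4)·(0.8)) / 4 = 4.4/4 = 1.1
  S[B,B] = ((-3.4)·(-3.4) + (0.6)·(0.6) + (2.6)·(2.6) + (-0.4)·(-0.4) + (0.6)·(0.6)) / 4 = 19.2/4 = 4.8
  S[B,C] = ((-3.4)·(2.8) + (0.6)·(0.8) + (2.6)·(-1.2) + (-0.4)·(-3.2) + (0.6)·(0.8)) / 4 = -10.4/4 = -2.6
  S[C,C] = ((2.8)·(2.8) + (0.8)·(0.8) + (-1.2)·(-1.2) + (-3.2)·(-3.2) + (0.8)·(0.8)) / 4 = 20.8/4 = 5.2

S is symmetric (S[j,i] = S[i,j]). Assembling:

S = [[4.3, -4.05, 1.1],
 [-4.05, 4.8, -2.6],
 [1.1, -2.6, 5.2]]


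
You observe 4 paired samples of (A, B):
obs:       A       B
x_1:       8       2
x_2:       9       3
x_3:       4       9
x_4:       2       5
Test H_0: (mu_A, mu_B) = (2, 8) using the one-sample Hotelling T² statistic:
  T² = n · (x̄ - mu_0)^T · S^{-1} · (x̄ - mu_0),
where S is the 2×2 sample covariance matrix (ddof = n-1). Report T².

Step 1 — sample mean vector:
  mean(A) = (8 + 9 + 4 + 2) / 4 = 23/4 = 5.75
  mean(B) = (2 + 3 + 9 + 5) / 4 = 19/4 = 4.75
  x̄ = (5.75, 4.75),  deviation x̄ - mu_0 = (5.75, 4.75) - (2, 8) = (3.75, -3.25).

Step 2 — sample covariance matrix, S[i,j] = (1/(n-1)) · Σ_k (x_{k,i} - mean_i) · (x_{k,j} - mean_j), divisor n-1 = 3:
  S[A,A] = ((2.25)·(2.25) + (3.25)·(3.25) + (-1.75)·(-1.75) + (-3.75)·(-3.75)) / 3 = 32.75/3 = 10.9167
  S[A,B] = ((2.25)·(-2.75) + (3.25)·(-1.75) + (-1.75)·(4.25) + (-3.75)·(0.25)) / 3 = -20.25/3 = -6.75
  S[B,B] = ((-2.75)·(-2.75) + (-1.75)·(-1.75) + (4.25)·(4.25) + (0.25)·(0.25)) / 3 = 28.75/3 = 9.5833
  S = [[10.9167, -6.75],
 [-6.75, 9.5833]].

Step 3 — invert S. det(S) = 10.9167·9.5833 - (-6.75)² = 59.0556.
  S^{-1} = (1/det) · [[d, -b], [-b, a]] = [[0.1623, 0.1143],
 [0.1143, 0.1849]].

Step 4 — quadratic form (x̄ - mu_0)^T · S^{-1} · (x̄ - mu_0):
  S^{-1} · (x̄ - mu_0) = (0.2371, -0.1722),
  (x̄ - mu_0)^T · [...] = (3.75)·(0.2371) + (-3.25)·(-0.1722) = 1.4485.

Step 5 — scale by n: T² = 4 · 1.4485 = 5.794.

T² ≈ 5.794


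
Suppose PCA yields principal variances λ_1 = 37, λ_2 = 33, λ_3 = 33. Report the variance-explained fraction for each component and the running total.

Step 1 — total variance = trace(Sigma) = Σ λ_i = 37 + 33 + 33 = 103.

Step 2 — fraction explained by component i = λ_i / Σ λ:
  PC1: 37/103 = 0.3592
  PC2: 33/103 = 0.3204
  PC3: 33/103 = 0.3204

Step 3 — cumulative fraction after k components = (λ_1 + ... + λ_k) / Σ λ:
  k = 1: 37/103 = 0.3592
  k = 2: (37 + 33)/103 = 70/103 = 0.6796
  k = 3: (37 + 33 + 33)/103 = 103/103 = 1

Summary (fraction, with percent):

explained: PC1 0.3592 (35.92%), PC2 0.3204 (32.04%), PC3 0.3204 (32.04%);  cumulative: 0.3592, 0.6796, 1


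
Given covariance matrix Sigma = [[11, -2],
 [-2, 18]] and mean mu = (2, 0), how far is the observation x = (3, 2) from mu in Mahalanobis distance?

Step 1 — centre the observation: (x - mu) = (1, 2).

Step 2 — invert Sigma. det(Sigma) = 11·18 - (-2)² = 194.
  Sigma^{-1} = (1/det) · [[d, -b], [-b, a]] = [[0.0928, 0.0103],
 [0.0103, 0.0567]].

Step 3 — form the quadratic (x - mu)^T · Sigma^{-1} · (x - mu):
  Sigma^{-1} · (x - mu) = (0.1134, 0.1237).
  (x - mu)^T · [Sigma^{-1} · (x - mu)] = (1)·(0.1134) + (2)·(0.1237) = 0.3608.

Step 4 — take square root: d = √(0.3608) ≈ 0.6007.

d(x, mu) = √(0.3608) ≈ 0.6007


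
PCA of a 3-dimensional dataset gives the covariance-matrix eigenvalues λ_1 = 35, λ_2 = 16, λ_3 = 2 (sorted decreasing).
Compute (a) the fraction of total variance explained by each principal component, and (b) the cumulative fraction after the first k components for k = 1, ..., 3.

Step 1 — total variance = trace(Sigma) = Σ λ_i = 35 + 16 + 2 = 53.

Step 2 — fraction explained by component i = λ_i / Σ λ:
  PC1: 35/53 = 0.6604
  PC2: 16/53 = 0.3019
  PC3: 2/53 = 0.0377

Step 3 — cumulative fraction after k components = (λ_1 + ... + λ_k) / Σ λ:
  k = 1: 35/53 = 0.6604
  k = 2: (35 + 16)/53 = 51/53 = 0.9623
  k = 3: (35 + 16 + 2)/53 = 53/53 = 1

Summary (fraction, with percent):

explained: PC1 0.6604 (66.04%), PC2 0.3019 (30.19%), PC3 0.0377 (3.77%);  cumulative: 0.6604, 0.9623, 1


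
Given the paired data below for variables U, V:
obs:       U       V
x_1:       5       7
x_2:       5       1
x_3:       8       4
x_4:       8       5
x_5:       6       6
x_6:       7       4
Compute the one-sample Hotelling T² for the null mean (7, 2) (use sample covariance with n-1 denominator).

Step 1 — sample mean vector:
  mean(U) = (5 + 5 + 8 + 8 + 6 + 7) / 6 = 39/6 = 6.5
  mean(V) = (7 + 1 + 4 + 5 + 6 + 4) / 6 = 27/6 = 4.5
  x̄ = (6.5, 4.5),  deviation x̄ - mu_0 = (6.5, 4.5) - (7, 2) = (-0.5, 2.5).

Step 2 — sample covariance matrix, S[i,j] = (1/(n-1)) · Σ_k (x_{k,i} - mean_i) · (x_{k,j} - mean_j), divisor n-1 = 5:
  S[U,U] = ((-1.5)·(-1.5) + (-1.5)·(-1.5) + (1.5)·(1.5) + (1.5)·(1.5) + (-0.5)·(-0.5) + (0.5)·(0.5)) / 5 = 9.5/5 = 1.9
  S[U,V] = ((-1.5)·(2.5) + (-1.5)·(-3.5) + (1.5)·(-0.5) + (1.5)·(0.5) + (-0.5)·(1.5) + (0.5)·(-0.5)) / 5 = 0.5/5 = 0.1
  S[V,V] = ((2.5)·(2.5) + (-3.5)·(-3.5) + (-0.5)·(-0.5) + (0.5)·(0.5) + (1.5)·(1.5) + (-0.5)·(-0.5)) / 5 = 21.5/5 = 4.3
  S = [[1.9, 0.1],
 [0.1, 4.3]].

Step 3 — invert S. det(S) = 1.9·4.3 - (0.1)² = 8.16.
  S^{-1} = (1/det) · [[d, -b], [-b, a]] = [[0.527, -0.0123],
 [-0.0123, 0.2328]].

Step 4 — quadratic form (x̄ - mu_0)^T · S^{-1} · (x̄ - mu_0):
  S^{-1} · (x̄ - mu_0) = (-0.2941, 0.5882),
  (x̄ - mu_0)^T · [...] = (-0.5)·(-0.2941) + (2.5)·(0.5882) = 1.6176.

Step 5 — scale by n: T² = 6 · 1.6176 = 9.7059.

T² ≈ 9.7059


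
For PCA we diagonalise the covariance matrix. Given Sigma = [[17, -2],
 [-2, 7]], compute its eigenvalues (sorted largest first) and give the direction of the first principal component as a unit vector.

Step 1 — characteristic polynomial of 2×2 Sigma:
  det(Sigma - λI) = λ² - trace · λ + det = 0.
  trace = 17 + 7 = 24, det = 17·7 - (-2)² = 115.
Step 2 — discriminant:
  Δ = trace² - 4·det = 576 - 460 = 116.
Step 3 — eigenvalues:
  λ = (trace ± √Δ)/2 = (24 ± 10.7703)/2,
  λ_1 = 17.3852,  λ_2 = 6.6148.

Step 4 — unit eigenvector for λ_1: solve (Sigma - λ_1 I)v = 0. First row:
  (17 - 17.3852)·v_x + (-2)·v_y = 0, i.e. (-0.3852)·v_x + (-2)·v_y = 0,
  so v ∝ (b, λ_1 - a) = (-2, 0.3852); multiply by -1 so the first entry is positive: u = (2, -0.3852).
  ||u|| = √((2)² + (-0.3852)²) = √(4.1484) ≈ 2.0368,
  v_1 = u/||u|| ≈ (0.982, -0.1891) (||v_1|| = 1).

λ_1 = 17.3852,  λ_2 = 6.6148;  v_1 ≈ (0.982, -0.1891)


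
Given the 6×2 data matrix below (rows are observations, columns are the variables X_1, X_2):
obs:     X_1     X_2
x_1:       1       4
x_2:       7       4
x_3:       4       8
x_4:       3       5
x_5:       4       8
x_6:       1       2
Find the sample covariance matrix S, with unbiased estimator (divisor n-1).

Step 1 — column means:
  mean(X_1) = (1 + 7 + 4 + 3 + 4 + 1) / 6 = 20/6 = 3.3333
  mean(X_2) = (4 + 4 + 8 + 5 + 8 + 2) / 6 = 31/6 = 5.1667

Step 2 — sample covariance S[i,j] = (1/(n-1)) · Σ_k (x_{k,i} - mean_i) · (x_{k,j} - mean_j), with n-1 = 5.
  S[X_1,X_1] = ((-2.3333)·(-2.3333) + (3.6667)·(3.6667) + (0.6667)·(0.6667) + (-0.3333)·(-0.3333) + (0.6667)·(0.6667) + (-2.3333)·(-2.3333)) / 5 = 25.3333/5 = 5.0667
  S[X_1,X_2] = ((-2.3333)·(-1.1667) + (3.6667)·(-1.1667) + (0.6667)·(2.8333) + (-0.3333)·(-0.1667) + (0.6667)·(2.8333) + (-2.3333)·(-3.1667)) / 5 = 9.6667/5 = 1.9333
  S[X_2,X_2] = ((-1.1667)·(-1.1667) + (-1.1667)·(-1.1667) + (2.8333)·(2.8333) + (-0.1667)·(-0.1667) + (2.8333)·(2.8333) + (-3.1667)·(-3.1667)) / 5 = 28.8333/5 = 5.7667

S is symmetric (S[j,i] = S[i,j]). Assembling:

S = [[5.0667, 1.9333],
 [1.9333, 5.7667]]


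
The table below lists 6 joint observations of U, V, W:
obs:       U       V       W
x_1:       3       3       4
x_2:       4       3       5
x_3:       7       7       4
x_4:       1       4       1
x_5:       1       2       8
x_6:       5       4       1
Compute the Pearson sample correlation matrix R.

Step 1 — column means:
  mean(U) = (3 + 4 + 7 + 1 + 1 + 5) / 6 = 21/6 = 3.5
  mean(V) = (3 + 3 + 7 + 4 + 2 + 4) / 6 = 23/6 = 3.8333
  mean(W) = (4 + 5 + 4 + 1 + 8 + 1) / 6 = 23/6 = 3.8333

Step 2 — sample variances and covariances s[i,j] = (1/(n-1)) · Σ_k (x_{k,i} - mean_i) · (x_{k,j} - mean_j), with n-1 = 5:
  s[U,U] = ((-0.5)·(-0.5) + (0.5)·(0.5) + (3.5)·(3.5) + (-2.5)·(-2.5) + (-2.5)·(-2.5) + (1.5)·(1.5)) / 5 = 27.5/5 = 5.5
  s[U,V] = ((-0.5)·(-0.8333) + (0.5)·(-0.8333) + (3.5)·(3.1667) + (-2.5)·(0.1667) + (-2.5)·(-1.8333) + (1.5)·(0.1667)) / 5 = 15.5/5 = 3.1
  s[U,W] = ((-0.5)·(0.1667) + (0.5)·(1.1667) + (3.5)·(0.1667) + (-2.5)·(-2.8333) + (-2.5)·(4.1667) + (1.5)·(-2.8333)) / 5 = -6.5/5 = -1.3
  s[V,V] = ((-0.8333)·(-0.8333) + (-0.8333)·(-0.8333) + (3.1667)·(3.1667) + (0.1667)·(0.1667) + (-1.8333)·(-1.8333) + (0.1667)·(0.1667)) / 5 = 14.8333/5 = 2.9667
  s[V,W] = ((-0.8333)·(0.1667) + (-0.8333)·(1.1667) + (3.1667)·(0.1667) + (0.1667)·(-2.8333) + (-1.8333)·(4.1667) + (0.1667)·(-2.8333)) / 5 = -9.1667/5 = -1.8333
  s[W,W] = ((0.1667)·(0.1667) + (1.1667)·(1.1667) + (0.1667)·(0.1667) + (-2.8333)·(-2.8333) + (4.1667)·(4.1667) + (-2.8333)·(-2.8333)) / 5 = 34.8333/5 = 6.9667
  Sample standard deviations s_i = √(s[i,i]):
  s(U) = √(5.5) = 2.3452
  s(V) = √(2.9667) = 1.7224
  s(W) = √(6.9667) = 2.6394

Step 3 — r_{ij} = s_{ij} / (s_i · s_j):
  r[U,U] = 1 (diagonal).
  r[U,V] = 3.1 / (2.3452 · 1.7224) = 3.1 / 4.0394 = 0.7674
  r[U,W] = -1.3 / (2.3452 · 2.6394) = -1.3 / 6.19 = -0.21
  r[V,V] = 1 (diagonal).
  r[V,W] = -1.8333 / (1.7224 · 2.6394) = -1.8333 / 4.5462 = -0.4033
  r[W,W] = 1 (diagonal).

R is symmetric with unit diagonal. Assembling:

R = [[1, 0.7674, -0.21],
 [0.7674, 1, -0.4033],
 [-0.21, -0.4033, 1]]


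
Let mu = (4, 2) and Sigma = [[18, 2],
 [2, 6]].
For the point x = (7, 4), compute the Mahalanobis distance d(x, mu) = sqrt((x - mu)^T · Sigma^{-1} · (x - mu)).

Step 1 — centre the observation: (x - mu) = (3, 2).

Step 2 — invert Sigma. det(Sigma) = 18·6 - (2)² = 104.
  Sigma^{-1} = (1/det) · [[d, -b], [-b, a]] = [[0.0577, -0.0192],
 [-0.0192, 0.1731]].

Step 3 — form the quadratic (x - mu)^T · Sigma^{-1} · (x - mu):
  Sigma^{-1} · (x - mu) = (0.1346, 0.2885).
  (x - mu)^T · [Sigma^{-1} · (x - mu)] = (3)·(0.1346) + (2)·(0.2885) = 0.9808.

Step 4 — take square root: d = √(0.9808) ≈ 0.9903.

d(x, mu) = √(0.9808) ≈ 0.9903
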